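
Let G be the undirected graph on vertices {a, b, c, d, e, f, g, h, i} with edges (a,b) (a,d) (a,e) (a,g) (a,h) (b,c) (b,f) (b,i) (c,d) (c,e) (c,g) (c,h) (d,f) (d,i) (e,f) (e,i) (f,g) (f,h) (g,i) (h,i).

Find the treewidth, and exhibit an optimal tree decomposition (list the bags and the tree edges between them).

The largest bag has 5 vertices, giving width 4; this decomposition certifies tw(G) ≤ 4. For the lower bound: the 5 vertex sets {a,e}, {b,c}, {d,i}, {f}, {h} are disjoint, each induces a connected subgraph, and every pair is joined by at least one edge of G. Contracting each set to a single vertex therefore yields K_{5} as a minor, and since treewidth is minor-monotone, tw(G) ≥ tw(K_{5}) = 4. Hence tw(G) = 4 exactly.

Treewidth 4.
One optimal decomposition is:
Bags: B1 = {a, c, e, f, i}  B2 = {a, b, c, f, i}  B3 = {a, c, d, f, i}  B4 = {a, c, f, h, i}  B5 = {a, c, f, g, i}
Tree: B1–B2, B2–B3, B3–B4, B4–B5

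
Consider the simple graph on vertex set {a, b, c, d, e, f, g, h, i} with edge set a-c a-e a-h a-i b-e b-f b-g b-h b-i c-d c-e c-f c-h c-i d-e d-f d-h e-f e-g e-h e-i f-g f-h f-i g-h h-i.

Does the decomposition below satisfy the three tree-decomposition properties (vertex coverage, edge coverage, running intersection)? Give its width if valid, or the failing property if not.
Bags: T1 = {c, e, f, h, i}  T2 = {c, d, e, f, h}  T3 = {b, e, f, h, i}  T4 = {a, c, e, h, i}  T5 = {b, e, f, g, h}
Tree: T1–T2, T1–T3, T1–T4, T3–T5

Every vertex of G appears in some bag (union = {a, b, c, d, e, f, g, h, i}); every edge is covered by a bag; and for each vertex v the set of bags containing v is connected in the bag tree. The decomposition is therefore valid. The largest bag has 5 vertices, so the width is 4.

Yes; width 4.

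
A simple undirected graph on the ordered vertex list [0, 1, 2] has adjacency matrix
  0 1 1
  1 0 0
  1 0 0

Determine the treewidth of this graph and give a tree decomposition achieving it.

Treewidth 1.
Bags: B1 = {0, 1}  B2 = {0, 2}
Tree: B1–B2

Each bag holds 2 vertices, so the decomposition has width 1, which upper-bounds the treewidth. G has an edge, so its treewidth is at least 1. The upper and lower bounds meet at 1, so that is the treewidth.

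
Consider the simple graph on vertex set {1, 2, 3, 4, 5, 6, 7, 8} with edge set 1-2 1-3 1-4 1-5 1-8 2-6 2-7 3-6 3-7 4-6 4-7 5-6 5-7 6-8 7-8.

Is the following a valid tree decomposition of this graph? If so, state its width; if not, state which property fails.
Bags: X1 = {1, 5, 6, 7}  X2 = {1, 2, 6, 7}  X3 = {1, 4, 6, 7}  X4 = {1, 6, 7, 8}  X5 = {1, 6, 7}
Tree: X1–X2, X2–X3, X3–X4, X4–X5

A tree decomposition must satisfy three properties: every vertex lies in some bag; for every edge, both endpoints lie together in some bag; and for every vertex, the bags containing it form a connected subtree. Here vertex 3 appears in no bag, so the decomposition is invalid.

No — vertex 3 appears in no bag.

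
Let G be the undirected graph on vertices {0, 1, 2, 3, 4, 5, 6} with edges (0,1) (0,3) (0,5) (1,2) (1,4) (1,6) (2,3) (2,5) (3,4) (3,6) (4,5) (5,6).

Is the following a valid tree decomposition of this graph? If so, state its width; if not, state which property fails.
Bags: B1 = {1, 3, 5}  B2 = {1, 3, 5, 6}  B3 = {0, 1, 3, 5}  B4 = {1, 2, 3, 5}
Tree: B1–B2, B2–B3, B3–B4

A tree decomposition must satisfy three properties: every vertex lies in some bag; for every edge, both endpoints lie together in some bag; and for every vertex, the bags containing it form a connected subtree. Here vertex 4 appears in no bag, so the decomposition is invalid.

No — vertex 4 appears in no bag.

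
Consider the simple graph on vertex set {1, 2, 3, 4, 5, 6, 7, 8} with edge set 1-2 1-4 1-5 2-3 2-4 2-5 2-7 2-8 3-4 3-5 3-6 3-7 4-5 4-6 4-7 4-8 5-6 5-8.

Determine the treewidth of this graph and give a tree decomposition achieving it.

Every bag has size at most 4, so the width is 4 − 1 = 3 and tw(G) ≤ 3. For the lower bound, the 4 vertices {2, 4, 5, 8} are pairwise adjacent, and any tree decomposition puts a clique entirely inside one bag — forcing width ≥ 3. Therefore the treewidth is 3.

Treewidth 3.
One such decomposition:
Bags: B1 = {1, 2, 4, 5}  B2 = {2, 3, 4, 5}  B3 = {3, 4, 5, 6}  B4 = {2, 4, 5, 8}  B5 = {2, 3, 4, 7}
Tree: B1–B2, B2–B3, B2–B4, B2–B5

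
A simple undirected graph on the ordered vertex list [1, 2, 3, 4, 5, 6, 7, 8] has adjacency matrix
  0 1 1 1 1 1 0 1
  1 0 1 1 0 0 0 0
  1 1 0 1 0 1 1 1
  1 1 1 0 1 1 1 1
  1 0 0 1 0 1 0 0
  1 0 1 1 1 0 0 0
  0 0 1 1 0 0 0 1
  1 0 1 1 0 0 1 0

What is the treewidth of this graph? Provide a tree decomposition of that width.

Each bag holds 4 vertices, so the decomposition has width 3, which upper-bounds the treewidth. Conversely, {1, 3, 4, 8} is a clique of size 4, and the vertices of any clique must share a bag in every tree decomposition; so some bag has ≥ 4 vertices and tw(G) ≥ 3. The upper and lower bounds meet at 3, so that is the treewidth.

Treewidth 3.
One such decomposition:
Bags: B1 = {1, 2, 3, 4}  B2 = {1, 3, 4, 6}  B3 = {1, 3, 4, 8}  B4 = {1, 4, 5, 6}  B5 = {3, 4, 7, 8}
Tree: B1–B2, B2–B3, B2–B4, B3–B5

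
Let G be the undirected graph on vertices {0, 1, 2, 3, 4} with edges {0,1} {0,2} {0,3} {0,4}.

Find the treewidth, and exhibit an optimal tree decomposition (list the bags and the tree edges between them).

The largest bag has 2 vertices, giving width 1; this decomposition certifies tw(G) ≤ 1. Since G has at least one edge (e.g. 2–0), it is not an edgeless graph, so tw(G) ≥ 1. The upper and lower bounds meet at 1, so that is the treewidth.

Treewidth 1.
One such decomposition:
Bags: B1 = {0, 2}  B2 = {0, 4}  B3 = {0, 1}  B4 = {0, 3}
Tree: B1–B2, B1–B3, B3–B4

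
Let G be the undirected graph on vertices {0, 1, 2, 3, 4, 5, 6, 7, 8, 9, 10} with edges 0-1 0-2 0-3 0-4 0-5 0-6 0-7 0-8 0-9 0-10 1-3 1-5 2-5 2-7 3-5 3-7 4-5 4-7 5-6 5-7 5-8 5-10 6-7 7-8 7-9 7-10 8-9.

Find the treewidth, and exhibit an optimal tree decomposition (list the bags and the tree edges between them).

Each bag holds 4 vertices, so the decomposition has width 3, which upper-bounds the treewidth. On the other hand G contains the 4-clique {0, 7, 8, 9}. A clique must lie in a single bag of any decomposition, so no decomposition can have width below 3. Therefore the treewidth is 3.

Treewidth 3.
One such decomposition:
Bags: B1 = {0, 5, 7, 8}  B2 = {0, 4, 5, 7}  B3 = {0, 5, 6, 7}  B4 = {0, 2, 5, 7}  B5 = {0, 3, 5, 7}  B6 = {0, 7, 8, 9}  B7 = {0, 5, 7, 10}  B8 = {0, 1, 3, 5}
Tree: B1–B2, B1–B3, B2–B4, B3–B5, B1–B6, B4–B7, B5–B8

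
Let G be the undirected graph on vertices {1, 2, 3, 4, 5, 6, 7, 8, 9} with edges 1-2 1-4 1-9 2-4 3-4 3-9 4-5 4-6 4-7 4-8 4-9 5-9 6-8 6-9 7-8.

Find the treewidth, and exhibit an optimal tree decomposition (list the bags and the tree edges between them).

Every bag has size at most 3, so the width is 3 − 1 = 2 and tw(G) ≤ 2. On the other hand G contains the 3-clique {4, 6, 8}. A clique must lie in a single bag of any decomposition, so no decomposition can have width below 2. Hence tw(G) = 2 exactly.

Treewidth 2.
Bags: B1 = {3, 4, 9}  B2 = {1, 4, 9}  B3 = {4, 6, 9}  B4 = {1, 2, 4}  B5 = {4, 6, 8}  B6 = {4, 7, 8}  B7 = {4, 5, 9}
Tree: B1–B2, B2–B3, B2–B4, B3–B5, B5–B6, B2–B7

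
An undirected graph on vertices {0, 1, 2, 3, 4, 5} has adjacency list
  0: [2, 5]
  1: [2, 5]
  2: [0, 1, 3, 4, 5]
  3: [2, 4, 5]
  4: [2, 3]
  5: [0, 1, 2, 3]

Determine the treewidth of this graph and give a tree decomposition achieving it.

The largest bag has 3 vertices, giving width 2; this decomposition certifies tw(G) ≤ 2. For the lower bound, the 3 vertices {2, 3, 4} are pairwise adjacent, and any tree decomposition puts a clique entirely inside one bag — forcing width ≥ 2. Hence tw(G) = 2 exactly.

Treewidth 2.
One optimal decomposition is:
Bags: B1 = {1, 2, 5}  B2 = {0, 2, 5}  B3 = {2, 3, 5}  B4 = {2, 3, 4}
Tree: B1–B2, B2–B3, B3–B4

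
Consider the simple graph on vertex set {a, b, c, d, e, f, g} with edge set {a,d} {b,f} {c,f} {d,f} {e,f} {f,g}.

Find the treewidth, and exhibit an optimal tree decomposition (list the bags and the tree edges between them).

Treewidth 1.
Bags: B1 = {a, d}  B2 = {d, f}  B3 = {e, f}  B4 = {b, f}  B5 = {f, g}  B6 = {c, f}
Tree: B1–B2, B2–B3, B2–B4, B4–B5, B4–B6

Each bag holds 2 vertices, so the decomposition has width 1, which upper-bounds the treewidth. G has an edge, so its treewidth is at least 1. Hence tw(G) = 1 exactly.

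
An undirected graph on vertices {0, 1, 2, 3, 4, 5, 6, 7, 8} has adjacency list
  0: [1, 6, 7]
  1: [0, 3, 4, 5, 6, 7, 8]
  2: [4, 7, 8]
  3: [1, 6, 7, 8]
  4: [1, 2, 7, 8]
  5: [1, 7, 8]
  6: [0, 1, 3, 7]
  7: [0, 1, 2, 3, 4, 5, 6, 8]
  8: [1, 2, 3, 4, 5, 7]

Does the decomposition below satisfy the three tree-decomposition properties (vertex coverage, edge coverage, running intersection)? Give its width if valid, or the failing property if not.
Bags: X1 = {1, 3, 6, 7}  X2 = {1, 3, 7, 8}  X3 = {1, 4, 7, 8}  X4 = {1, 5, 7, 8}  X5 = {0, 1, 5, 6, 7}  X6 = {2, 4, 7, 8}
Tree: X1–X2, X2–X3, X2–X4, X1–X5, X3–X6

A tree decomposition must satisfy three properties: every vertex lies in some bag; for every edge, both endpoints lie together in some bag; and for every vertex, the bags containing it form a connected subtree. Here bags containing vertex 5 are not connected in the tree, so the decomposition is invalid.

No — bags containing vertex 5 are not connected in the tree.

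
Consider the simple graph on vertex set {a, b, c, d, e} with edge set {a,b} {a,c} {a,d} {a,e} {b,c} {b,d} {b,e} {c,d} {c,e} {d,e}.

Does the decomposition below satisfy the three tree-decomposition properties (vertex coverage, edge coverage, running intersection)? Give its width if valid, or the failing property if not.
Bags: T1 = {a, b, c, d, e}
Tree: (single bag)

Every vertex of G appears in some bag (union = {a, b, c, d, e}); every edge is covered by a bag; and for each vertex v the set of bags containing v is connected in the bag tree. The decomposition is therefore valid. The largest bag has 5 vertices, so the width is 4.

Yes; width 4.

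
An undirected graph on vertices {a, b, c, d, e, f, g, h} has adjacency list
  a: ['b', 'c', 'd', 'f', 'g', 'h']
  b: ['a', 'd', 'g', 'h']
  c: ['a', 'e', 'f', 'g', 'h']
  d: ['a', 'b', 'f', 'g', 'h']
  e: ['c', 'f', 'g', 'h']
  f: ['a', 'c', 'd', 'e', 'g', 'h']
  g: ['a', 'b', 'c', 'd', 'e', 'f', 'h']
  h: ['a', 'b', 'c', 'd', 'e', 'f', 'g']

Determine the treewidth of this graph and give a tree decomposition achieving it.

Every bag has size at most 5, so the width is 5 − 1 = 4 and tw(G) ≤ 4. Conversely, {a, d, f, g, h} is a clique of size 5, and the vertices of any clique must share a bag in every tree decomposition; so some bag has ≥ 5 vertices and tw(G) ≥ 4. The upper and lower bounds meet at 4, so that is the treewidth.

Treewidth 4.
One optimal decomposition is:
Bags: B1 = {a, b, d, g, h}  B2 = {a, d, f, g, h}  B3 = {a, c, f, g, h}  B4 = {c, e, f, g, h}
Tree: B1–B2, B2–B3, B3–B4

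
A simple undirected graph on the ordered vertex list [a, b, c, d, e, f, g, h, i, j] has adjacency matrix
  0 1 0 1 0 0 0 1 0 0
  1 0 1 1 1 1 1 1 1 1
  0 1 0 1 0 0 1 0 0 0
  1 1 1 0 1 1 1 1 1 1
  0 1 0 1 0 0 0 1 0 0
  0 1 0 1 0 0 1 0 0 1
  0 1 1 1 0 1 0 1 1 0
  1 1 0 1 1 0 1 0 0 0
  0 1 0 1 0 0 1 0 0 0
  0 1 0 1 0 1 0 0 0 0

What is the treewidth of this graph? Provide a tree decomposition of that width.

Treewidth 3.
One optimal decomposition is:
Bags: B1 = {b, d, g, h}  B2 = {b, d, f, g}  B3 = {b, d, f, j}  B4 = {b, d, g, i}  B5 = {b, c, d, g}  B6 = {a, b, d, h}  B7 = {b, d, e, h}
Tree: B1–B2, B2–B3, B1–B4, B4–B5, B1–B6, B6–B7

The largest bag has 4 vertices, giving width 3; this decomposition certifies tw(G) ≤ 3. For the lower bound, the 4 vertices {b, d, g, h} are pairwise adjacent, and any tree decomposition puts a clique entirely inside one bag — forcing width ≥ 3. Hence tw(G) = 3 exactly.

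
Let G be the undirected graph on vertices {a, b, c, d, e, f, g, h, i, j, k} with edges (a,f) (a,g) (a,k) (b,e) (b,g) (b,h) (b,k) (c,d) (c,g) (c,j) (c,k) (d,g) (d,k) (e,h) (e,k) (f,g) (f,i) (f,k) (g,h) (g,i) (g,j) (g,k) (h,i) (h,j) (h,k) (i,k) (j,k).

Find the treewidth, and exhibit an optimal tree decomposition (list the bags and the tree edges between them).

Each bag holds 4 vertices, so the decomposition has width 3, which upper-bounds the treewidth. Conversely, {c, d, g, k} is a clique of size 4, and the vertices of any clique must share a bag in every tree decomposition; so some bag has ≥ 4 vertices and tw(G) ≥ 3. The upper and lower bounds meet at 3, so that is the treewidth.

Treewidth 3.
One such decomposition:
Bags: B1 = {g, h, j, k}  B2 = {g, h, i, k}  B3 = {c, g, j, k}  B4 = {f, g, i, k}  B5 = {b, g, h, k}  B6 = {b, e, h, k}  B7 = {c, d, g, k}  B8 = {a, f, g, k}
Tree: B1–B2, B1–B3, B2–B4, B2–B5, B5–B6, B3–B7, B4–B8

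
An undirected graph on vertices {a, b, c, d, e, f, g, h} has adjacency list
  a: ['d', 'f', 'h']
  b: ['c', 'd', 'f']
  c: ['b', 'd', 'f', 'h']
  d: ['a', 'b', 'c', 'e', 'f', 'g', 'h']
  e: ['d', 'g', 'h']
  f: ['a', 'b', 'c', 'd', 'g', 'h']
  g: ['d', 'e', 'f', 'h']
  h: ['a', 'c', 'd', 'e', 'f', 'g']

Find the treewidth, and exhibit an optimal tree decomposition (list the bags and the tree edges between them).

Treewidth 3.
One optimal decomposition is:
Bags: B1 = {d, f, g, h}  B2 = {d, e, g, h}  B3 = {c, d, f, h}  B4 = {b, c, d, f}  B5 = {a, d, f, h}
Tree: B1–B2, B1–B3, B3–B4, B3–B5

Each bag holds 4 vertices, so the decomposition has width 3, which upper-bounds the treewidth. On the other hand G contains the 4-clique {d, e, g, h}. A clique must lie in a single bag of any decomposition, so no decomposition can have width below 3. Hence tw(G) = 3 exactly.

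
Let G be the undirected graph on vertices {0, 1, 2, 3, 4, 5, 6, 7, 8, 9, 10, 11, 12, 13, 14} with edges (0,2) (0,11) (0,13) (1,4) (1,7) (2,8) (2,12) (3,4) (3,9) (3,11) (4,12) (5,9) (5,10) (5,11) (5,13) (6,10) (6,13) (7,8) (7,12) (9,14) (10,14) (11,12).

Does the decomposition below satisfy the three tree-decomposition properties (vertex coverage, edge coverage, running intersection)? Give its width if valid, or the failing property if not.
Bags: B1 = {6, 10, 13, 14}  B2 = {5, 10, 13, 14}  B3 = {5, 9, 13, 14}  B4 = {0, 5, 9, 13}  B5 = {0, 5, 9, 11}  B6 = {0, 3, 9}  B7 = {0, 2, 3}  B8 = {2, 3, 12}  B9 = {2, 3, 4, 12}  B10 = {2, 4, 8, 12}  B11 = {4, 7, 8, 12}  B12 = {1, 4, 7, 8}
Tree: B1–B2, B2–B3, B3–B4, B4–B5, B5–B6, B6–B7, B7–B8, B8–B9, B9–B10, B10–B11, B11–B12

No — edge (11,3) lies in no bag.

A tree decomposition must satisfy three properties: every vertex lies in some bag; for every edge, both endpoints lie together in some bag; and for every vertex, the bags containing it form a connected subtree. Here edge (11,3) lies in no bag, so the decomposition is invalid.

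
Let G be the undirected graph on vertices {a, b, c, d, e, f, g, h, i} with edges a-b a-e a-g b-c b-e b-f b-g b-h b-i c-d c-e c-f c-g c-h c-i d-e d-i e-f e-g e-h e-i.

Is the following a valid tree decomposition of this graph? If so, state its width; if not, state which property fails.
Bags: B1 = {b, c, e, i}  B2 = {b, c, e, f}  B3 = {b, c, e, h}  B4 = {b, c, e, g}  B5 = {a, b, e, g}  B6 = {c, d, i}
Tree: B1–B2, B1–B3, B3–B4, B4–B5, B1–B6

No — edge (e,d) lies in no bag.

A tree decomposition must satisfy three properties: every vertex lies in some bag; for every edge, both endpoints lie together in some bag; and for every vertex, the bags containing it form a connected subtree. Here edge (e,d) lies in no bag, so the decomposition is invalid.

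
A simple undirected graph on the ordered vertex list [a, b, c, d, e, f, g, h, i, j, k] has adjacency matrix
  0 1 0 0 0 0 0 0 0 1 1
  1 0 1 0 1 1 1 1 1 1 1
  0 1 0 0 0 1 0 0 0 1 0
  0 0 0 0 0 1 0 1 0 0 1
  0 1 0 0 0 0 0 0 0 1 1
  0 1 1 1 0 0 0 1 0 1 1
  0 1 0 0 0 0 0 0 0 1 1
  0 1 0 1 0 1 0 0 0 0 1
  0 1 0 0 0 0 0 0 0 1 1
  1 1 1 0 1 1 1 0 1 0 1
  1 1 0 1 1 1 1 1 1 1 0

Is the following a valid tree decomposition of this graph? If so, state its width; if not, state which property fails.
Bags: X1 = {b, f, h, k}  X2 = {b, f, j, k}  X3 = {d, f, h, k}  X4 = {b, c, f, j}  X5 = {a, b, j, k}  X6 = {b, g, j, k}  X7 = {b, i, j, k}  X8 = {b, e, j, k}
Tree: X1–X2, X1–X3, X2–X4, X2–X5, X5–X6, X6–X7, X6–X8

Yes; width 3.

Checking the three conditions: (i) the bags cover all of {a, b, c, d, e, f, g, h, i, j, k}; (ii) for each edge, some bag contains both endpoints; (iii) the bags containing any fixed vertex form a subtree. All hold, so the decomposition is valid with width 4 − 1 = 3.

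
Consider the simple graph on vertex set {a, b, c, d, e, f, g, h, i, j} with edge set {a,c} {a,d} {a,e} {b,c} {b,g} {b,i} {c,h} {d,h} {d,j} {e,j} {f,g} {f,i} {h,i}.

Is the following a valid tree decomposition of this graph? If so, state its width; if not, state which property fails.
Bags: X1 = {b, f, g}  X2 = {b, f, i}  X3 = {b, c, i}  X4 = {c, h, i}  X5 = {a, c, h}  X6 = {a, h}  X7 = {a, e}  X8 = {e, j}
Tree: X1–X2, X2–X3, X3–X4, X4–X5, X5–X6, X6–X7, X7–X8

A tree decomposition must satisfy three properties: every vertex lies in some bag; for every edge, both endpoints lie together in some bag; and for every vertex, the bags containing it form a connected subtree. Here vertex d appears in no bag, so the decomposition is invalid.

No — vertex d appears in no bag.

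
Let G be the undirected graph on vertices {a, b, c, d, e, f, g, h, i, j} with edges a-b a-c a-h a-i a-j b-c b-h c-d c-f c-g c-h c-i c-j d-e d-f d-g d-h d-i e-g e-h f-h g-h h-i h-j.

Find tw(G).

A width-3 tree decomposition is:
Bags: B1 = {a, b, c, h}  B2 = {a, c, h, i}  B3 = {a, c, h, j}  B4 = {c, d, h, i}  B5 = {c, d, g, h}  B6 = {c, d, f, h}  B7 = {d, e, g, h}
Tree: B1–B2, B1–B3, B2–B4, B4–B5, B4–B6, B5–B7
Each bag holds 4 vertices, so the decomposition has width 3, which upper-bounds the treewidth. On the other hand G contains the 4-clique {d, e, g, h}. A clique must lie in a single bag of any decomposition, so no decomposition can have width below 3. Combining the bounds, tw(G) = 3.

3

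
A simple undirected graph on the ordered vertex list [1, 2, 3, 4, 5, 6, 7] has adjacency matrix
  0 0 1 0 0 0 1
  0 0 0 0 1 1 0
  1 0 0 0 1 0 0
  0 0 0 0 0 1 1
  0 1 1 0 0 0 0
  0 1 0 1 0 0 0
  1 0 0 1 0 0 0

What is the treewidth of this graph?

2

A width-2 tree decomposition is:
Bags: B1 = {2, 5, 6}  B2 = {4, 5, 6}  B3 = {4, 5, 7}  B4 = {1, 5, 7}  B5 = {1, 3, 5}
Tree: B1–B2, B2–B3, B3–B4, B4–B5
Each bag holds 3 vertices, so the decomposition has width 2, which upper-bounds the treewidth. Since 5–2–6–4–7–1–3–5 is a cycle in G, G is not acyclic. Forests are exactly the graphs of treewidth ≤ 1, so tw(G) ≥ 2. The upper and lower bounds meet at 2, so that is the treewidth.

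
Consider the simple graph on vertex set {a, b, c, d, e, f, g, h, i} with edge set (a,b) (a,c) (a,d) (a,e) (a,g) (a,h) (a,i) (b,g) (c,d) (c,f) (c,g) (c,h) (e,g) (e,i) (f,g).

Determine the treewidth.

A width-2 tree decomposition is:
Bags: B1 = {a, c, g}  B2 = {a, c, d}  B3 = {a, b, g}  B4 = {c, f, g}  B5 = {a, e, g}  B6 = {a, e, i}  B7 = {a, c, h}
Tree: B1–B2, B1–B3, B1–B4, B3–B5, B5–B6, B1–B7
Every bag has size at most 3, so the width is 3 − 1 = 2 and tw(G) ≤ 2. On the other hand G contains the 3-clique {a, c, d}. A clique must lie in a single bag of any decomposition, so no decomposition can have width below 2. Hence tw(G) = 2 exactly.

2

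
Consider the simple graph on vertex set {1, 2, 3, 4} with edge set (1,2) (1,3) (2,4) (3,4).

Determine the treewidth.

A width-2 tree decomposition is:
Bags: B1 = {1, 3, 4}  B2 = {1, 2, 4}
Tree: B1–B2
The largest bag has 3 vertices, giving width 2; this decomposition certifies tw(G) ≤ 2. Since 1–3–4–2–1 is a cycle in G, G is not acyclic. Forests are exactly the graphs of treewidth ≤ 1, so tw(G) ≥ 2. The upper and lower bounds meet at 2, so that is the treewidth.

2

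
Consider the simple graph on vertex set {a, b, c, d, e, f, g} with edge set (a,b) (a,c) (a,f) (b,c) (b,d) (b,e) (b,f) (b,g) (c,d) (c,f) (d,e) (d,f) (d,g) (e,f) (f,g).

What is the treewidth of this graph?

A width-3 tree decomposition is:
Bags: B1 = {b, d, f, g}  B2 = {b, c, d, f}  B3 = {a, b, c, f}  B4 = {b, d, e, f}
Tree: B1–B2, B2–B3, B1–B4
Each bag holds 4 vertices, so the decomposition has width 3, which upper-bounds the treewidth. For the lower bound, the 4 vertices {b, d, f, g} are pairwise adjacent, and any tree decomposition puts a clique entirely inside one bag — forcing width ≥ 3. The upper and lower bounds meet at 3, so that is the treewidth.

3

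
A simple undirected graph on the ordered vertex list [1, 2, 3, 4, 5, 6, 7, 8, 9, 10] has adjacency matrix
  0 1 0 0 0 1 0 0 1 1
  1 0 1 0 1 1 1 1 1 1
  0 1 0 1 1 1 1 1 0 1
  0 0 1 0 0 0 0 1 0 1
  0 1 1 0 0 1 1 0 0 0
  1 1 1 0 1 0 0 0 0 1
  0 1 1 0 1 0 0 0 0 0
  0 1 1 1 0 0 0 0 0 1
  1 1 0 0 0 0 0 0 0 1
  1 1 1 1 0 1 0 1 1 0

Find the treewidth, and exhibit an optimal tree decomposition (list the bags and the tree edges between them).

Every bag has size at most 4, so the width is 4 − 1 = 3 and tw(G) ≤ 3. On the other hand G contains the 4-clique {1, 2, 9, 10}. A clique must lie in a single bag of any decomposition, so no decomposition can have width below 3. Combining the bounds, tw(G) = 3.

Treewidth 3.
One optimal decomposition is:
Bags: B1 = {2, 3, 8, 10}  B2 = {2, 3, 6, 10}  B3 = {1, 2, 6, 10}  B4 = {2, 3, 5, 6}  B5 = {2, 3, 5, 7}  B6 = {1, 2, 9, 10}  B7 = {3, 4, 8, 10}
Tree: B1–B2, B2–B3, B2–B4, B4–B5, B3–B6, B1–B7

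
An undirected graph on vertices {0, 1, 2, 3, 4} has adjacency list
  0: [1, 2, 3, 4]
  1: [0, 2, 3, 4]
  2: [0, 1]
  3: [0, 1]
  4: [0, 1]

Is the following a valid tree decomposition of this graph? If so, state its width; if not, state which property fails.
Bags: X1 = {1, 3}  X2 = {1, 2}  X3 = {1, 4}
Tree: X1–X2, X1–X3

A tree decomposition must satisfy three properties: every vertex lies in some bag; for every edge, both endpoints lie together in some bag; and for every vertex, the bags containing it form a connected subtree. Here vertex 0 appears in no bag, so the decomposition is invalid.

No — vertex 0 appears in no bag.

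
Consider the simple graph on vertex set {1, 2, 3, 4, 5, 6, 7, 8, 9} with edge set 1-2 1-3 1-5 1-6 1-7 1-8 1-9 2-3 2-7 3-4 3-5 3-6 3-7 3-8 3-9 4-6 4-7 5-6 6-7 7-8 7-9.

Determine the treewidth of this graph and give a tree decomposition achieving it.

Every bag has size at most 4, so the width is 4 − 1 = 3 and tw(G) ≤ 3. For the lower bound, the 4 vertices {1, 3, 5, 6} are pairwise adjacent, and any tree decomposition puts a clique entirely inside one bag — forcing width ≥ 3. Combining the bounds, tw(G) = 3.

Treewidth 3.
Bags: B1 = {1, 3, 6, 7}  B2 = {1, 3, 7, 9}  B3 = {1, 3, 7, 8}  B4 = {1, 3, 5, 6}  B5 = {3, 4, 6, 7}  B6 = {1, 2, 3, 7}
Tree: B1–B2, B2–B3, B1–B4, B1–B5, B1–B6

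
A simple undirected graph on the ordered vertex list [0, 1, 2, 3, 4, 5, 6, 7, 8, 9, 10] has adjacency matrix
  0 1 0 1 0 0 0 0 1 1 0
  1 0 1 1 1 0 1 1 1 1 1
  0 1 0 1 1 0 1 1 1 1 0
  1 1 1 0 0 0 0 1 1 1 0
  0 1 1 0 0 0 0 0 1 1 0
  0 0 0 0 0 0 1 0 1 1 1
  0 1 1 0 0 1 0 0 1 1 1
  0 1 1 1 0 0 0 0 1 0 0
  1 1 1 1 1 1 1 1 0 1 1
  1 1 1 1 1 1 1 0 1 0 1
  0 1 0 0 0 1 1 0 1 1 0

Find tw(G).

4

A width-4 tree decomposition is:
Bags: B1 = {1, 6, 8, 9, 10}  B2 = {1, 2, 6, 8, 9}  B3 = {1, 2, 3, 8, 9}  B4 = {0, 1, 3, 8, 9}  B5 = {1, 2, 4, 8, 9}  B6 = {1, 2, 3, 7, 8}  B7 = {5, 6, 8, 9, 10}
Tree: B1–B2, B2–B3, B3–B4, B2–B5, B3–B6, B1–B7
Every bag has size at most 5, so the width is 5 − 1 = 4 and tw(G) ≤ 4. For the lower bound, the 5 vertices {0, 1, 3, 8, 9} are pairwise adjacent, and any tree decomposition puts a clique entirely inside one bag — forcing width ≥ 4. Combining the bounds, tw(G) = 4.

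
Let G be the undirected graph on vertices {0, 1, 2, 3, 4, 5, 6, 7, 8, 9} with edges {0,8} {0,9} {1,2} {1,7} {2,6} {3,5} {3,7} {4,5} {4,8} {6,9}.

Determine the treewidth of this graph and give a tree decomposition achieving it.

Treewidth 2.
One optimal decomposition is:
Bags: B1 = {1, 3, 7}  B2 = {1, 2, 3}  B3 = {2, 3, 6}  B4 = {3, 6, 9}  B5 = {0, 3, 9}  B6 = {0, 3, 8}  B7 = {3, 4, 8}  B8 = {3, 4, 5}
Tree: B1–B2, B2–B3, B3–B4, B4–B5, B5–B6, B6–B7, B7–B8

Each bag holds 3 vertices, so the decomposition has width 2, which upper-bounds the treewidth. For the lower bound, G contains the cycle 3–7–1–2–6–9–0–8–4–5–3, so G is not a forest; only forests have treewidth ≤ 1, hence tw(G) ≥ 2. Therefore the treewidth is 2.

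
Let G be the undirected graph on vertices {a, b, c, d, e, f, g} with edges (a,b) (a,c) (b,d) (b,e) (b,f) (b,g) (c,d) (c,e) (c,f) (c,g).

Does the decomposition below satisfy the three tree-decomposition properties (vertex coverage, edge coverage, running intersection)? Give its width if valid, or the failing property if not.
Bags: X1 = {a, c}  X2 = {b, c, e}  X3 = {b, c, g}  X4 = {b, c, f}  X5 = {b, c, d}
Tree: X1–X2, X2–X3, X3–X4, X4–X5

A tree decomposition must satisfy three properties: every vertex lies in some bag; for every edge, both endpoints lie together in some bag; and for every vertex, the bags containing it form a connected subtree. Here edge (b,a) lies in no bag, so the decomposition is invalid.

No — edge (b,a) lies in no bag.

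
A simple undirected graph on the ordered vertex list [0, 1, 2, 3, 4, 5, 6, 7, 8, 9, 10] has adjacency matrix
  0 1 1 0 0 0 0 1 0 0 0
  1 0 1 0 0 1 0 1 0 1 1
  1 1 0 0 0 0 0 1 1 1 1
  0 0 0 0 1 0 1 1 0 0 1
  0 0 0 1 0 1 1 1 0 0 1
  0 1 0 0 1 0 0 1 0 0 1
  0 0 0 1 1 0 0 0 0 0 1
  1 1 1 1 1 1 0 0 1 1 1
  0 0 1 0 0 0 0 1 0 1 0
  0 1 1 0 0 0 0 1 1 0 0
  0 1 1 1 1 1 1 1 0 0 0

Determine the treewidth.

A width-3 tree decomposition is:
Bags: B1 = {1, 5, 7, 10}  B2 = {1, 2, 7, 10}  B3 = {4, 5, 7, 10}  B4 = {3, 4, 7, 10}  B5 = {0, 1, 2, 7}  B6 = {3, 4, 6, 10}  B7 = {1, 2, 7, 9}  B8 = {2, 7, 8, 9}
Tree: B1–B2, B1–B3, B3–B4, B2–B5, B4–B6, B2–B7, B7–B8
Every bag has size at most 4, so the width is 4 − 1 = 3 and tw(G) ≤ 3. On the other hand G contains the 4-clique {3, 4, 6, 10}. A clique must lie in a single bag of any decomposition, so no decomposition can have width below 3. Hence tw(G) = 3 exactly.

3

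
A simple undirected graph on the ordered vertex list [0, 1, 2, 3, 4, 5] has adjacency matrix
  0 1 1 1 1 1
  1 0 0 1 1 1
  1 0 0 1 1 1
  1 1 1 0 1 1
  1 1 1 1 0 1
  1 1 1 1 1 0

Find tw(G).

4

A width-4 tree decomposition is:
Bags: B1 = {0, 2, 3, 4, 5}  B2 = {0, 1, 3, 4, 5}
Tree: B1–B2
Every bag has size at most 5, so the width is 5 − 1 = 4 and tw(G) ≤ 4. For the lower bound, the 5 vertices {0, 1, 3, 4, 5} are pairwise adjacent, and any tree decomposition puts a clique entirely inside one bag — forcing width ≥ 4. The upper and lower bounds meet at 4, so that is the treewidth.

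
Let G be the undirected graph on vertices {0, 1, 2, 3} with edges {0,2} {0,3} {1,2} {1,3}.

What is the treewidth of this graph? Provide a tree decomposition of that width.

Each bag holds 3 vertices, so the decomposition has width 2, which upper-bounds the treewidth. The edges 1–2–0–3–1 form a cycle, so G is not a tree and its treewidth is at least 2. Combining the bounds, tw(G) = 2.

Treewidth 2.
One optimal decomposition is:
Bags: B1 = {0, 1, 2}  B2 = {0, 1, 3}
Tree: B1–B2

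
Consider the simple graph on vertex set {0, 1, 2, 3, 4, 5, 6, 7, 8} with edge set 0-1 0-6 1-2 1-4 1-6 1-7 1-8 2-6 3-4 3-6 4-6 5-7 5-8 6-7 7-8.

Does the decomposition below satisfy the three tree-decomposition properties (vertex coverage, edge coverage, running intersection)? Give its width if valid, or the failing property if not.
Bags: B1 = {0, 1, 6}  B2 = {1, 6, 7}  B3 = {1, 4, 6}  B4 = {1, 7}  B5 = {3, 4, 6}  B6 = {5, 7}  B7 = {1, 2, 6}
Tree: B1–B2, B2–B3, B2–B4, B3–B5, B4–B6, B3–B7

No — vertex 8 appears in no bag.

A tree decomposition must satisfy three properties: every vertex lies in some bag; for every edge, both endpoints lie together in some bag; and for every vertex, the bags containing it form a connected subtree. Here vertex 8 appears in no bag, so the decomposition is invalid.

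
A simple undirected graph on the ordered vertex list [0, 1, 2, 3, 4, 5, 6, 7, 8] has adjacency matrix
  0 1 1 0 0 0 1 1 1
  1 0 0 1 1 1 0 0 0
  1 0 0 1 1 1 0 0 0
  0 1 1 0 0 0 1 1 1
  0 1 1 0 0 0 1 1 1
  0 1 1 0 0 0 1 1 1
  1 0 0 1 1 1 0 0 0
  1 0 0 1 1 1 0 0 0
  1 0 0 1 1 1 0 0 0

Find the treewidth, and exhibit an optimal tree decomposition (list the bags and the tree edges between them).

Every bag has size at most 5, so the width is 5 − 1 = 4 and tw(G) ≤ 4. For the lower bound: the 5 vertex sets {4,6}, {5,8}, {0,1}, {3}, {2} are disjoint, each induces a connected subgraph, and every pair is joined by at least one edge of G. Contracting each set to a single vertex therefore yields K_{5} as a minor, and since treewidth is minor-monotone, tw(G) ≥ tw(K_{5}) = 4. Combining the bounds, tw(G) = 4.

Treewidth 4.
One optimal decomposition is:
Bags: B1 = {0, 3, 4, 5, 6}  B2 = {0, 3, 4, 5, 8}  B3 = {0, 1, 3, 4, 5}  B4 = {0, 2, 3, 4, 5}  B5 = {0, 3, 4, 5, 7}
Tree: B1–B2, B2–B3, B3–B4, B4–B5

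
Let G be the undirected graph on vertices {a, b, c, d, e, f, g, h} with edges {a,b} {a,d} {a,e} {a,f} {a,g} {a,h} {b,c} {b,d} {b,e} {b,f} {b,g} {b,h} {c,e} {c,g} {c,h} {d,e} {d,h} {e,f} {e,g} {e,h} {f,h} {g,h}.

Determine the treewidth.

A width-4 tree decomposition is:
Bags: B1 = {a, b, e, g, h}  B2 = {a, b, e, f, h}  B3 = {a, b, d, e, h}  B4 = {b, c, e, g, h}
Tree: B1–B2, B2–B3, B1–B4
Each bag holds 5 vertices, so the decomposition has width 4, which upper-bounds the treewidth. Conversely, {b, c, e, g, h} is a clique of size 5, and the vertices of any clique must share a bag in every tree decomposition; so some bag has ≥ 5 vertices and tw(G) ≥ 4. The upper and lower bounds meet at 4, so that is the treewidth.

4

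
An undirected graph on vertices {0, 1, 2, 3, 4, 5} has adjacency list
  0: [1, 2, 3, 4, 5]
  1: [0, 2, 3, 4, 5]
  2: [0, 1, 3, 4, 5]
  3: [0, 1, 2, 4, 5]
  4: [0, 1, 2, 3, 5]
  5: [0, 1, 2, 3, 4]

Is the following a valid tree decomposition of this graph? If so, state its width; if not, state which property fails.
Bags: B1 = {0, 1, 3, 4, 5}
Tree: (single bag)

No — vertex 2 appears in no bag.

A tree decomposition must satisfy three properties: every vertex lies in some bag; for every edge, both endpoints lie together in some bag; and for every vertex, the bags containing it form a connected subtree. Here vertex 2 appears in no bag, so the decomposition is invalid.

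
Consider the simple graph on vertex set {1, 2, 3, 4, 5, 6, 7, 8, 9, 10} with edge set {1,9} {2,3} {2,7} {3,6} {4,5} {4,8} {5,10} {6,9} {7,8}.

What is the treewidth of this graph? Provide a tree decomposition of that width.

Treewidth 1.
One optimal decomposition is:
Bags: B1 = {5, 10}  B2 = {4, 5}  B3 = {4, 8}  B4 = {7, 8}  B5 = {2, 7}  B6 = {2, 3}  B7 = {3, 6}  B8 = {6, 9}  B9 = {1, 9}
Tree: B1–B2, B2–B3, B3–B4, B4–B5, B5–B6, B6–B7, B7–B8, B8–B9

Each bag holds 2 vertices, so the decomposition has width 1, which upper-bounds the treewidth. G has an edge, so its treewidth is at least 1. Combining the bounds, tw(G) = 1.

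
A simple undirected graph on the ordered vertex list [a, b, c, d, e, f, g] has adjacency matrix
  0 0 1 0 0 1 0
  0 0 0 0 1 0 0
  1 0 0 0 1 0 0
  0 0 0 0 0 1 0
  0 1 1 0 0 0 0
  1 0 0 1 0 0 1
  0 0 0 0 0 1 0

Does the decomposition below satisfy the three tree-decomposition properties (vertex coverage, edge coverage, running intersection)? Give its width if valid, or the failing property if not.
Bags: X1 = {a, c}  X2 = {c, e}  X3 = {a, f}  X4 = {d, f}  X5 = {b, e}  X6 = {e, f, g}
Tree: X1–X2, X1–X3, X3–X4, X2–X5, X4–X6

A tree decomposition must satisfy three properties: every vertex lies in some bag; for every edge, both endpoints lie together in some bag; and for every vertex, the bags containing it form a connected subtree. Here bags containing vertex e are not connected in the tree, so the decomposition is invalid.

No — bags containing vertex e are not connected in the tree.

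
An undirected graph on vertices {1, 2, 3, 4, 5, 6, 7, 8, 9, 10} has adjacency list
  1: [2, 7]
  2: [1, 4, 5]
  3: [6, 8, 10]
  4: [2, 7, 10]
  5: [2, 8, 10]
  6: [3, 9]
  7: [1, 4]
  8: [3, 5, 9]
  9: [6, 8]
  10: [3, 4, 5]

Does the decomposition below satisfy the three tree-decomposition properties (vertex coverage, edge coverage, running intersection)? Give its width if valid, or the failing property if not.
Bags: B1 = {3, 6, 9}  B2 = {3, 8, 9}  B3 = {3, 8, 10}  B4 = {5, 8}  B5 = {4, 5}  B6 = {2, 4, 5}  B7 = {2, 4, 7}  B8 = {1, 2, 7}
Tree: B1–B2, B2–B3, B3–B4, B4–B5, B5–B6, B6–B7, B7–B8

No — edge (10,5) lies in no bag.

A tree decomposition must satisfy three properties: every vertex lies in some bag; for every edge, both endpoints lie together in some bag; and for every vertex, the bags containing it form a connected subtree. Here edge (10,5) lies in no bag, so the decomposition is invalid.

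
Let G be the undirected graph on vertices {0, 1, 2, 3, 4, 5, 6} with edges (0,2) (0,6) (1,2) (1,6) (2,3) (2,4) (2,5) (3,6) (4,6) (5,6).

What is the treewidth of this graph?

A width-2 tree decomposition is:
Bags: B1 = {2, 3, 6}  B2 = {2, 4, 6}  B3 = {1, 2, 6}  B4 = {2, 5, 6}  B5 = {0, 2, 6}
Tree: B1–B2, B2–B3, B3–B4, B4–B5
Each bag holds 3 vertices, so the decomposition has width 2, which upper-bounds the treewidth. Since 2–3–6–4–2 is a cycle in G, G is not acyclic. Forests are exactly the graphs of treewidth ≤ 1, so tw(G) ≥ 2. Combining the bounds, tw(G) = 2.

2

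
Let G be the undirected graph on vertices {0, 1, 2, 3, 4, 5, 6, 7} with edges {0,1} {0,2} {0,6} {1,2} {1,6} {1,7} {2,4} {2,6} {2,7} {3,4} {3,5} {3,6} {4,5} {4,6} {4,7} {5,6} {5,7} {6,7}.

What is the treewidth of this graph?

3

A width-3 tree decomposition is:
Bags: B1 = {2, 4, 6, 7}  B2 = {4, 5, 6, 7}  B3 = {3, 4, 5, 6}  B4 = {1, 2, 6, 7}  B5 = {0, 1, 2, 6}
Tree: B1–B2, B2–B3, B1–B4, B4–B5
The largest bag has 4 vertices, giving width 3; this decomposition certifies tw(G) ≤ 3. On the other hand G contains the 4-clique {0, 1, 2, 6}. A clique must lie in a single bag of any decomposition, so no decomposition can have width below 3. Hence tw(G) = 3 exactly.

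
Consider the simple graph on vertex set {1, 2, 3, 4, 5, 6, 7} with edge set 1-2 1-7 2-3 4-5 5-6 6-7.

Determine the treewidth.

1

A width-1 tree decomposition is:
Bags: B1 = {2, 3}  B2 = {1, 2}  B3 = {1, 7}  B4 = {6, 7}  B5 = {5, 6}  B6 = {4, 5}
Tree: B1–B2, B2–B3, B3–B4, B4–B5, B5–B6
Every bag has size at most 2, so the width is 2 − 1 = 1 and tw(G) ≤ 1. Since G has at least one edge (e.g. 3–2), it is not an edgeless graph, so tw(G) ≥ 1. Combining the bounds, tw(G) = 1.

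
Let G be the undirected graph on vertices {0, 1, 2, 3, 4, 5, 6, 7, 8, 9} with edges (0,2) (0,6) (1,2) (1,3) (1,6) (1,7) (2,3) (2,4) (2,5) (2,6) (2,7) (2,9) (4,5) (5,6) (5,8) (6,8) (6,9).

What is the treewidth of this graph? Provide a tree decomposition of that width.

The largest bag has 3 vertices, giving width 2; this decomposition certifies tw(G) ≤ 2. Conversely, {5, 6, 8} is a clique of size 3, and the vertices of any clique must share a bag in every tree decomposition; so some bag has ≥ 3 vertices and tw(G) ≥ 2. Hence tw(G) = 2 exactly.

Treewidth 2.
One such decomposition:
Bags: B1 = {1, 2, 6}  B2 = {0, 2, 6}  B3 = {2, 5, 6}  B4 = {1, 2, 7}  B5 = {1, 2, 3}  B6 = {2, 4, 5}  B7 = {5, 6, 8}  B8 = {2, 6, 9}
Tree: B1–B2, B1–B3, B1–B4, B4–B5, B3–B6, B3–B7, B3–B8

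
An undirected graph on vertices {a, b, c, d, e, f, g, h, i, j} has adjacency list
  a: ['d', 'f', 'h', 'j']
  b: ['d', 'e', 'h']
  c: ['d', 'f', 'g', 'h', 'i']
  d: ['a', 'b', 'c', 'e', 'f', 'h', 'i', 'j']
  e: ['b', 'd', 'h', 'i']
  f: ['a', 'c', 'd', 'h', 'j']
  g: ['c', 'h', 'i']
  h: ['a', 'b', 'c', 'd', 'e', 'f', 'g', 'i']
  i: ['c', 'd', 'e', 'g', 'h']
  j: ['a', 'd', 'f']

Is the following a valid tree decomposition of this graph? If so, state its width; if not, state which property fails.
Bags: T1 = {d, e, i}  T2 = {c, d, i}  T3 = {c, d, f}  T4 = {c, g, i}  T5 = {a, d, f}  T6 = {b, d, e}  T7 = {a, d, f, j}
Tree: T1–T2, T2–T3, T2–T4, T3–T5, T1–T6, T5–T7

No — vertex h appears in no bag.

A tree decomposition must satisfy three properties: every vertex lies in some bag; for every edge, both endpoints lie together in some bag; and for every vertex, the bags containing it form a connected subtree. Here vertex h appears in no bag, so the decomposition is invalid.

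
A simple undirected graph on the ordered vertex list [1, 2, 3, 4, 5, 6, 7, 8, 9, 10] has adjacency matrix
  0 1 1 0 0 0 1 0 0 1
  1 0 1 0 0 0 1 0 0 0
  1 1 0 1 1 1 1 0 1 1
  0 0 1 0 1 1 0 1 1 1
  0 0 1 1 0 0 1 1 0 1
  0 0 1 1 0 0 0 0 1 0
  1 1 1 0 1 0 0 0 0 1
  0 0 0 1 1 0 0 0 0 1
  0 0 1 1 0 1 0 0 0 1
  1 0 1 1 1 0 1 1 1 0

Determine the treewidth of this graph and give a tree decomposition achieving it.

Each bag holds 4 vertices, so the decomposition has width 3, which upper-bounds the treewidth. On the other hand G contains the 4-clique {4, 5, 8, 10}. A clique must lie in a single bag of any decomposition, so no decomposition can have width below 3. Combining the bounds, tw(G) = 3.

Treewidth 3.
One optimal decomposition is:
Bags: B1 = {3, 5, 7, 10}  B2 = {3, 4, 5, 10}  B3 = {4, 5, 8, 10}  B4 = {1, 3, 7, 10}  B5 = {3, 4, 9, 10}  B6 = {3, 4, 6, 9}  B7 = {1, 2, 3, 7}
Tree: B1–B2, B2–B3, B1–B4, B2–B5, B5–B6, B4–B7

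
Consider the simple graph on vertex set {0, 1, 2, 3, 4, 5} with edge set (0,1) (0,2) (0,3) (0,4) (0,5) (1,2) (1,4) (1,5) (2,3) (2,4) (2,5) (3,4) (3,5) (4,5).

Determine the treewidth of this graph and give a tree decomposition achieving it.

Each bag holds 5 vertices, so the decomposition has width 4, which upper-bounds the treewidth. On the other hand G contains the 5-clique {0, 1, 2, 4, 5}. A clique must lie in a single bag of any decomposition, so no decomposition can have width below 4. Hence tw(G) = 4 exactly.

Treewidth 4.
One optimal decomposition is:
Bags: B1 = {0, 1, 2, 4, 5}  B2 = {0, 2, 3, 4, 5}
Tree: B1–B2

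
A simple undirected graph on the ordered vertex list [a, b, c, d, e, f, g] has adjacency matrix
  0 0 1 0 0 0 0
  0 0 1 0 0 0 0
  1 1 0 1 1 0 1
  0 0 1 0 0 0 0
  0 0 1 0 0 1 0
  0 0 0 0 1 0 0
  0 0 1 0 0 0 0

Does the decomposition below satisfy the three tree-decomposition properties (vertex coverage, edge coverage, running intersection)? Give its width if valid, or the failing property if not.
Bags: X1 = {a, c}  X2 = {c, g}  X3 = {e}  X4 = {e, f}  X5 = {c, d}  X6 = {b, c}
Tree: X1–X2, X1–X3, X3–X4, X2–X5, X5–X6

A tree decomposition must satisfy three properties: every vertex lies in some bag; for every edge, both endpoints lie together in some bag; and for every vertex, the bags containing it form a connected subtree. Here edge (c,e) lies in no bag, so the decomposition is invalid.

No — edge (c,e) lies in no bag.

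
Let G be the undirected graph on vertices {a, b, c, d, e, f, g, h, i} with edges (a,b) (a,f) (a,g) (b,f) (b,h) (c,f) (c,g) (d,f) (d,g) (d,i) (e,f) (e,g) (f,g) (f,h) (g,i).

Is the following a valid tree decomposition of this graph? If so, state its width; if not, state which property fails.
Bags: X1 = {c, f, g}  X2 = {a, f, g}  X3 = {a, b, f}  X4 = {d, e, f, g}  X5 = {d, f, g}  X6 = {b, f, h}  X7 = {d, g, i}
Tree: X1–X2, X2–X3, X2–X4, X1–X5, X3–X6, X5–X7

A tree decomposition must satisfy three properties: every vertex lies in some bag; for every edge, both endpoints lie together in some bag; and for every vertex, the bags containing it form a connected subtree. Here bags containing vertex d are not connected in the tree, so the decomposition is invalid.

No — bags containing vertex d are not connected in the tree.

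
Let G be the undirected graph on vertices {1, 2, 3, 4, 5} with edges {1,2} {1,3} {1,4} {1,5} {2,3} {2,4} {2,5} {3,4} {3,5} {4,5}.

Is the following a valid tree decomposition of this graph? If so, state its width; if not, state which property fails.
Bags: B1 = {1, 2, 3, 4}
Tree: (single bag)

A tree decomposition must satisfy three properties: every vertex lies in some bag; for every edge, both endpoints lie together in some bag; and for every vertex, the bags containing it form a connected subtree. Here vertex 5 appears in no bag, so the decomposition is invalid.

No — vertex 5 appears in no bag.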